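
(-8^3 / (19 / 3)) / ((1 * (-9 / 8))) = 4096 / 57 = 71.86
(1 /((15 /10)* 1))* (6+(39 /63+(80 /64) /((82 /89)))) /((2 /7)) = 54937 /2952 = 18.61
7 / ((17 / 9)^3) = 5103 / 4913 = 1.04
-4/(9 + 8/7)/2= -14/71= -0.20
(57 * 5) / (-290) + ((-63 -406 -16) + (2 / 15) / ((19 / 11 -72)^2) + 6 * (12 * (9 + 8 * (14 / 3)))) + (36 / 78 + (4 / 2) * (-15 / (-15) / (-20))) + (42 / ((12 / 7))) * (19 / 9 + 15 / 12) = 237834214914733 / 81096635880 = 2932.73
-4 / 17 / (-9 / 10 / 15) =200 / 51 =3.92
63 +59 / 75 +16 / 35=33728 / 525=64.24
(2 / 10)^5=1 / 3125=0.00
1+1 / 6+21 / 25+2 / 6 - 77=-3733 / 50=-74.66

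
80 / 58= 40 / 29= 1.38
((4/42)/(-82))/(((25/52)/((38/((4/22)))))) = -10868/21525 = -0.50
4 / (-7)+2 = 10 / 7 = 1.43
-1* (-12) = 12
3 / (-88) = -3 / 88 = -0.03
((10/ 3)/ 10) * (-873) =-291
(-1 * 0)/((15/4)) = 0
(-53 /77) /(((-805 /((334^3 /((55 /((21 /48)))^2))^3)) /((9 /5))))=115706772443586942010676619 /5737023142400000000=20168433.97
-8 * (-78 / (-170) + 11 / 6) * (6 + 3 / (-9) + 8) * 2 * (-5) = 383432 / 153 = 2506.09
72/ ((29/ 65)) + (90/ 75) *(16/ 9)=163.51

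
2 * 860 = 1720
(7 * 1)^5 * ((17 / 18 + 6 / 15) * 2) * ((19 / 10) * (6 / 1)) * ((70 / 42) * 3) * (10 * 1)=77278586 / 3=25759528.67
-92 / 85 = -1.08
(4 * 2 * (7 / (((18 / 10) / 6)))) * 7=3920 / 3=1306.67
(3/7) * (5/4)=15/28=0.54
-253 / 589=-0.43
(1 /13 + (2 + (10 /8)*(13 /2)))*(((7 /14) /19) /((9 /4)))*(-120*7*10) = -742700 /741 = -1002.29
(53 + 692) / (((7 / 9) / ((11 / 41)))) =256.99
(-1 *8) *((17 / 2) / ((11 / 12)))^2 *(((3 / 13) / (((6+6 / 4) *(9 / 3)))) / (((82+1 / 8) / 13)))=-147968 / 132495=-1.12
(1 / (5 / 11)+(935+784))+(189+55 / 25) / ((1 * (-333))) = 2864842 / 1665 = 1720.63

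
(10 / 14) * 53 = 37.86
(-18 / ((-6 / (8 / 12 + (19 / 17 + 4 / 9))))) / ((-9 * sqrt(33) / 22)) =-682 * sqrt(33) / 1377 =-2.85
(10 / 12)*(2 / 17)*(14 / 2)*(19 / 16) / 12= 665 / 9792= 0.07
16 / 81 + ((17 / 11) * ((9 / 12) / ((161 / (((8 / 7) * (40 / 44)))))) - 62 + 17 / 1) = -494793223 / 11045727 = -44.79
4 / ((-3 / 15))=-20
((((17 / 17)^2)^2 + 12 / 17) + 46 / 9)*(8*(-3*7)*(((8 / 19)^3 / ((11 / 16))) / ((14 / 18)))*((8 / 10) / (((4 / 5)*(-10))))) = 102531072 / 6413165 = 15.99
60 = 60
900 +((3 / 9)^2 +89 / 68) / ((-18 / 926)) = 4554853 / 5508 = 826.95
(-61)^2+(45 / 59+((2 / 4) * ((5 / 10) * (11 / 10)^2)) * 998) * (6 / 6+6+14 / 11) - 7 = 807071051 / 129800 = 6217.80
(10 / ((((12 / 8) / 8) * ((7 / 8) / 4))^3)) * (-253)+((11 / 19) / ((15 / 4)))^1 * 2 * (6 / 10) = -161296153809032 / 4398975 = -36666758.46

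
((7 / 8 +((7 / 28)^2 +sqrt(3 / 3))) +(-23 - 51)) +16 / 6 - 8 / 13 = -43687 / 624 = -70.01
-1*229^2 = -52441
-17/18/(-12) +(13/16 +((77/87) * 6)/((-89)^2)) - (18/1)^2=-32063404819/99234288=-323.11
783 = 783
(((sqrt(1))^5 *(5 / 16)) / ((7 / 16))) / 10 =1 / 14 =0.07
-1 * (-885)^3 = 693154125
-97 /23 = -4.22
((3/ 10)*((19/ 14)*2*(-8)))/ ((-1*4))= 57/ 35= 1.63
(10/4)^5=3125/32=97.66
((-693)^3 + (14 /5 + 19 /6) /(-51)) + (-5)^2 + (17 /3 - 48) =-509203238909 /1530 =-332812574.45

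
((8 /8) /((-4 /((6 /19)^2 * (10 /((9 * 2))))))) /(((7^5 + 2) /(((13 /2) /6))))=-5 /5601276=-0.00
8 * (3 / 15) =8 / 5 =1.60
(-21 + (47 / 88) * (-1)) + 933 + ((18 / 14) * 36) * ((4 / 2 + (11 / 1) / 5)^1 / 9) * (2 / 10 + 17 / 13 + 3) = 28852597 / 28600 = 1008.83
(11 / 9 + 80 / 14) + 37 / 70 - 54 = -29317 / 630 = -46.53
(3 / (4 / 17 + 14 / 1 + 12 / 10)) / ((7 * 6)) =85 / 18368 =0.00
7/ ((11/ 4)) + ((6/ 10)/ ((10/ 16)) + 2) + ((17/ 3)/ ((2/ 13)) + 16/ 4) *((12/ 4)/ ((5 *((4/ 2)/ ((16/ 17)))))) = 79638/ 4675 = 17.03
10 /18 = 5 /9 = 0.56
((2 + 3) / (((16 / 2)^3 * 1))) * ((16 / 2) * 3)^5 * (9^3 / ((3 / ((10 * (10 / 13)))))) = 145351384.62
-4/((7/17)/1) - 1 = -75/7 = -10.71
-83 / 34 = -2.44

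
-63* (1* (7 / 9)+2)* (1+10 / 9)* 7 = -23275 / 9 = -2586.11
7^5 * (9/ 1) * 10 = 1512630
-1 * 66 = -66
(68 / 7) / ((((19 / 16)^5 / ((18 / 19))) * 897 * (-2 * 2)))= -106954752 / 98467028933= -0.00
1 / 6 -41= -40.83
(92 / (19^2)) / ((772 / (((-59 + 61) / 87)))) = 46 / 6061551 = 0.00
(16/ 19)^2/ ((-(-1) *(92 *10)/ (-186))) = -0.14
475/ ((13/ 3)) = 1425/ 13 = 109.62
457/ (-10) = -457/ 10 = -45.70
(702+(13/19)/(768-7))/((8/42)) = 213154851/57836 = 3685.50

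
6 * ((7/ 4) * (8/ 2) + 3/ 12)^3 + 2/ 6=219533/ 96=2286.80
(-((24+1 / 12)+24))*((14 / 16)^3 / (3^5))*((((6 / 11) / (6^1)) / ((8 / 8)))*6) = -0.07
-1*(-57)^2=-3249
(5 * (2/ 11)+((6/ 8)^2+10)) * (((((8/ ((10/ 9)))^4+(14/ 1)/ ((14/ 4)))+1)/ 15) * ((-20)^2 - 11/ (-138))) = 62525612385223/ 75900000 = 823789.36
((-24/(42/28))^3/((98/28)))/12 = -2048/21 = -97.52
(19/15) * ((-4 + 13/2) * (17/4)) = 323/24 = 13.46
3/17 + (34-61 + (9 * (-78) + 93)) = -10809/17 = -635.82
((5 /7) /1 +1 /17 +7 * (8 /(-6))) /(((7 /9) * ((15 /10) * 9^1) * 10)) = -3056 /37485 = -0.08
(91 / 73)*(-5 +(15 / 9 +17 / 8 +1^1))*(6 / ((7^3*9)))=-65 / 128772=-0.00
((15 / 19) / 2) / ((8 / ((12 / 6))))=15 / 152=0.10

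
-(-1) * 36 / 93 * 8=96 / 31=3.10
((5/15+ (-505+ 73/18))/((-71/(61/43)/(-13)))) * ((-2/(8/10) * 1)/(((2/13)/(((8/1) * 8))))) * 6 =7431551920/9159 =811393.37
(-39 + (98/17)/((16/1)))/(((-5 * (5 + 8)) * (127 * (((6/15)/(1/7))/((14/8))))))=5255/1796288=0.00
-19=-19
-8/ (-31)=8/ 31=0.26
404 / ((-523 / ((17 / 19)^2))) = -116756 / 188803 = -0.62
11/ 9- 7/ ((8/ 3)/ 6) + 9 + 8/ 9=-167/ 36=-4.64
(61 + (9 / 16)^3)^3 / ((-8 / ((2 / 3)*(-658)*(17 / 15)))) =17601108771109287725 / 1236950581248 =14229435.71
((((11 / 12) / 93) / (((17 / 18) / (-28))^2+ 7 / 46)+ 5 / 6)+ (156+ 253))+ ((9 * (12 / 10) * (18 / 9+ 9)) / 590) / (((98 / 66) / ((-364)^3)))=-1607045648671818823 / 245736118050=-6539720.99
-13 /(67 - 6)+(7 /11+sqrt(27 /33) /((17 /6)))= 18* sqrt(11) /187+284 /671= 0.74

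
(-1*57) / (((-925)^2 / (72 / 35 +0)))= -4104 / 29946875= -0.00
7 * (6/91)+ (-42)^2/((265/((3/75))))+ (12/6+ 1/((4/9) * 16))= 15810773/5512000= 2.87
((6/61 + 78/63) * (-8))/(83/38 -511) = 520448/24768135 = 0.02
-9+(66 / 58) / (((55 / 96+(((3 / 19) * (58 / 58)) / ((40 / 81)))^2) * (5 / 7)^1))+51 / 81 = -6.01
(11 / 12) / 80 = 11 / 960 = 0.01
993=993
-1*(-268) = 268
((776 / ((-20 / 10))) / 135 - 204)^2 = 779973184 / 18225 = 42796.88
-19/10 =-1.90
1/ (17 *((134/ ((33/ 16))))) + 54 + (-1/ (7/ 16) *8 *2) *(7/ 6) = 1239331/ 109344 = 11.33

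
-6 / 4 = -1.50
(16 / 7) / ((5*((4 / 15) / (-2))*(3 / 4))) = -32 / 7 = -4.57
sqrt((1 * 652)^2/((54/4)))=652 * sqrt(6)/9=177.45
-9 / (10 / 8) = -36 / 5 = -7.20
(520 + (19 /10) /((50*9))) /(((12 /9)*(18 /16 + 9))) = 2340019 /60750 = 38.52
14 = 14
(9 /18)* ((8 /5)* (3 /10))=6 /25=0.24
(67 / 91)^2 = 0.54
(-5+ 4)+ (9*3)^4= 531440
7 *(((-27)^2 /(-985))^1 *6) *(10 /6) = -10206 /197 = -51.81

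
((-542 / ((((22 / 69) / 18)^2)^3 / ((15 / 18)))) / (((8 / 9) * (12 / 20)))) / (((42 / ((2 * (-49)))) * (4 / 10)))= 159929874568348.96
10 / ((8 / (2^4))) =20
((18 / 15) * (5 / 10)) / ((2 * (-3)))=-1 / 10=-0.10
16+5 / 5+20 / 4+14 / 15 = 344 / 15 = 22.93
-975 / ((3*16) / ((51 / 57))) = -5525 / 304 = -18.17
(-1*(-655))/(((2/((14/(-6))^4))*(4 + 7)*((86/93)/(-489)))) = -7946625715/17028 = -466679.92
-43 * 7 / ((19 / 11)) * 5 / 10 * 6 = -9933 / 19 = -522.79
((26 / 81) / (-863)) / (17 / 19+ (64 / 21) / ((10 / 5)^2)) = -3458 / 15401961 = -0.00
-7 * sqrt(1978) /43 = -7.24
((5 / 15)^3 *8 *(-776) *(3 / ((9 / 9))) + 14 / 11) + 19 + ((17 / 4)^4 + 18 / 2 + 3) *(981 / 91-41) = -966116401 / 88704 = -10891.46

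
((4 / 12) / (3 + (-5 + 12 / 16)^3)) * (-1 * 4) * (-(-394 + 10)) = 32768 / 4721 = 6.94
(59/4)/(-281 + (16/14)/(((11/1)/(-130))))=-4543/90708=-0.05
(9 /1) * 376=3384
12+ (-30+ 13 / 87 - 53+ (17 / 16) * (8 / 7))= -84817 / 1218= -69.64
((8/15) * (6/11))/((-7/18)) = -288/385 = -0.75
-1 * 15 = -15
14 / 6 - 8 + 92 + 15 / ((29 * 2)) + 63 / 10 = 40408 / 435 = 92.89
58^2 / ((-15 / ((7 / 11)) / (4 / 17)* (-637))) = 13456 / 255255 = 0.05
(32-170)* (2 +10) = -1656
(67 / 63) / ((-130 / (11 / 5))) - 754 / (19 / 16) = -494034803 / 778050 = -634.97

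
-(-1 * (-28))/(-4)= 7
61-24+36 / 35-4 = 1191 / 35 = 34.03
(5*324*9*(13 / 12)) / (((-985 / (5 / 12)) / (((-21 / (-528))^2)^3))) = -619421985 / 23420826904690688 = -0.00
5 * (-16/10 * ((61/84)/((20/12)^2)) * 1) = -366/175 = -2.09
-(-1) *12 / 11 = 12 / 11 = 1.09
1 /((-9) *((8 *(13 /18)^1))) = -1 /52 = -0.02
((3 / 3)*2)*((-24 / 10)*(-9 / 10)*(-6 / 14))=-324 / 175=-1.85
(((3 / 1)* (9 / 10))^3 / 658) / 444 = 6561 / 97384000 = 0.00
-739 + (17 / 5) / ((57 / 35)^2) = -2396846 / 3249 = -737.72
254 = 254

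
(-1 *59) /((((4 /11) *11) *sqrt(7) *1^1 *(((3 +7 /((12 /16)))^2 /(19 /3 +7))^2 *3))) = -70800 *sqrt(7) /13119127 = -0.01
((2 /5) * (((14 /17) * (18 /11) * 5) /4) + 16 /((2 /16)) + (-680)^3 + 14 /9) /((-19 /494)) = 13758909757424 /1683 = 8175228614.04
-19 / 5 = -3.80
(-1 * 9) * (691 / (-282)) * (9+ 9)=18657 / 47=396.96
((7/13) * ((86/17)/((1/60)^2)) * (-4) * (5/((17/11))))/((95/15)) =-20037.71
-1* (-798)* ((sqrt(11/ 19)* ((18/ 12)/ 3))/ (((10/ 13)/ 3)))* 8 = 3276* sqrt(209)/ 5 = 9472.12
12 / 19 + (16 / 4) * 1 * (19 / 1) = 1456 / 19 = 76.63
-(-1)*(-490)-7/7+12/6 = -489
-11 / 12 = -0.92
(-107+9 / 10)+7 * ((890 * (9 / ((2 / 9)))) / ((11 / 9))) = 22696679 / 110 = 206333.45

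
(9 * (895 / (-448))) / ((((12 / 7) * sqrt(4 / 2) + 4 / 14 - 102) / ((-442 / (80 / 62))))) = -982289529 / 16212992 - 33110883 * sqrt(2) / 32425984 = -62.03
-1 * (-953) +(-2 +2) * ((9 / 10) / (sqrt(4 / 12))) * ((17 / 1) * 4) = 953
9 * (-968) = -8712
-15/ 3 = -5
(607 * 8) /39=124.51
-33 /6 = -11 /2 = -5.50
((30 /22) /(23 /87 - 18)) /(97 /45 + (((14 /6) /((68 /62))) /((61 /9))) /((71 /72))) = -4323745575 /139118159147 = -0.03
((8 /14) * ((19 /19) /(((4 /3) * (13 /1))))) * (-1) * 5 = -0.16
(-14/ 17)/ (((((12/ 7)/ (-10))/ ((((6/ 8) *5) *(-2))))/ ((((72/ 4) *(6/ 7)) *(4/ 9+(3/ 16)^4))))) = -138008325/ 557056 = -247.75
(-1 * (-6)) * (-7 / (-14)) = 3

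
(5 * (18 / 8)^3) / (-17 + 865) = 3645 / 54272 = 0.07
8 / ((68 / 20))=40 / 17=2.35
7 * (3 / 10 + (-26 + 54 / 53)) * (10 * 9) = -824103 / 53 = -15549.11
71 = 71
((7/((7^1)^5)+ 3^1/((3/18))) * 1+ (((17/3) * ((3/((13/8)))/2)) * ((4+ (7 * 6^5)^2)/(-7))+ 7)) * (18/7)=-1243896132152412/218491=-5693122976.01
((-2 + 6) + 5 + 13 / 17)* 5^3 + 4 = 20818 / 17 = 1224.59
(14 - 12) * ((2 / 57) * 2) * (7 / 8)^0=8 / 57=0.14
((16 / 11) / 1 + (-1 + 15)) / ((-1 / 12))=-2040 / 11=-185.45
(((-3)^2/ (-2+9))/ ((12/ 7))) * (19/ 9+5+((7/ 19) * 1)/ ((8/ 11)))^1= 10421/ 1824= 5.71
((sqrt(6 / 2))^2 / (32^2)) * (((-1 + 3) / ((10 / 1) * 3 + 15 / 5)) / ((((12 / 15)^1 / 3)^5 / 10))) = 3796875 / 2883584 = 1.32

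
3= 3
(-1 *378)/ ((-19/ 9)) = 3402/ 19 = 179.05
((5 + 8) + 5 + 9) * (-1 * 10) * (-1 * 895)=241650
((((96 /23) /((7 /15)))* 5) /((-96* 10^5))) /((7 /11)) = -0.00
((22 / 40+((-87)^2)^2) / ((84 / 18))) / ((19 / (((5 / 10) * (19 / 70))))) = 491055099 / 5600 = 87688.41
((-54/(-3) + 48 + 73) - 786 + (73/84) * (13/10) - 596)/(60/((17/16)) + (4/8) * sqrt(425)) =-567485024/24945025 + 301476419 * sqrt(17)/299340300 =-18.60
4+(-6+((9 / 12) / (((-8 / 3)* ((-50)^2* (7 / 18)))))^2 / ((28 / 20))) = -219519993439 / 109760000000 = -2.00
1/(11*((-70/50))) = -0.06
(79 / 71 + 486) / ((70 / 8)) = 27668 / 497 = 55.67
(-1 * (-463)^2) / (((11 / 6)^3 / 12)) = -555644448 / 1331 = -417463.90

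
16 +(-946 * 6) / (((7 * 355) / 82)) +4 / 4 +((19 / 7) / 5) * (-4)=-428583 / 2485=-172.47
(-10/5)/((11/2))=-4/11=-0.36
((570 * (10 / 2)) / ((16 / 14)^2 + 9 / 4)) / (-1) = -558600 / 697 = -801.43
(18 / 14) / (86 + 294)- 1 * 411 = -1093251 / 2660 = -411.00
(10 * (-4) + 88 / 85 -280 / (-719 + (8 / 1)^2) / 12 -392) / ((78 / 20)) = -110.49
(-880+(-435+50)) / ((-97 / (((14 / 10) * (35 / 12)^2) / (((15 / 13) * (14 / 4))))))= 805805 / 20952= 38.46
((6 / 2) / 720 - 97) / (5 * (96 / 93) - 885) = 0.11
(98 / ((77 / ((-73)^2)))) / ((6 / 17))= 634151 / 33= 19216.70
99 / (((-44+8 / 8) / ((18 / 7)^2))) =-32076 / 2107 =-15.22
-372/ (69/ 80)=-9920/ 23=-431.30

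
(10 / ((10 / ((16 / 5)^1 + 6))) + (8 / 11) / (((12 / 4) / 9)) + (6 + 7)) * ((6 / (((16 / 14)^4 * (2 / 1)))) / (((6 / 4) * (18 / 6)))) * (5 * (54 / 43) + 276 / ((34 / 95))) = 119130417 / 16082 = 7407.69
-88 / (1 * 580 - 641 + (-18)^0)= 22 / 15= 1.47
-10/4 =-5/2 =-2.50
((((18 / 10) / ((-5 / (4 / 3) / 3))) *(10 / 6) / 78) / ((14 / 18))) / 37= -0.00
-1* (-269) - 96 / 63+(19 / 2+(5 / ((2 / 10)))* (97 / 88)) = 562777 / 1848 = 304.53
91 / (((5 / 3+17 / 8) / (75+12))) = 2088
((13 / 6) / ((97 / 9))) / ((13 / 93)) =279 / 194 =1.44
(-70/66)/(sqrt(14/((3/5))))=-sqrt(210)/66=-0.22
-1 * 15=-15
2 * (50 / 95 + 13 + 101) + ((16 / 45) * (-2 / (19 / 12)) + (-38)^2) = 476692 / 285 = 1672.60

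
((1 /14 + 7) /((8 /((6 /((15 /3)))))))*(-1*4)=-297 /70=-4.24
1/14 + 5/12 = 41/84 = 0.49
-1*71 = -71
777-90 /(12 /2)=762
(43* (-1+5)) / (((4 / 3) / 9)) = 1161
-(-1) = 1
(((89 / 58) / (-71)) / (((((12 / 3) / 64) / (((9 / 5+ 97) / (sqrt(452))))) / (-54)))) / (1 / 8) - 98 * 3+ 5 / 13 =-3817 / 13+ 75973248 * sqrt(113) / 1163335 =400.60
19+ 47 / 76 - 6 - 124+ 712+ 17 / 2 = 46369 / 76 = 610.12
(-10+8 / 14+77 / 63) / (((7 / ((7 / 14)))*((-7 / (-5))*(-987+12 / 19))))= 49115 / 115706934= 0.00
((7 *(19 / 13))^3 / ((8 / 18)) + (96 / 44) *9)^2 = 55135393747551441 / 9344702224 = 5900176.64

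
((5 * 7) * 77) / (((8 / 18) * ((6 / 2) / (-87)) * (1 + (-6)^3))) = 140679 / 172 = 817.90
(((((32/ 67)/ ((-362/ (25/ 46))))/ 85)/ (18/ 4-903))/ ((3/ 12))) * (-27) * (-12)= 34560/ 2840252543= 0.00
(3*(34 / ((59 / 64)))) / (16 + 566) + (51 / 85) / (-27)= 43237 / 257535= 0.17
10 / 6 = 5 / 3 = 1.67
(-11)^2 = 121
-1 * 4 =-4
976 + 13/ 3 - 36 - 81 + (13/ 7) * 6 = 18364/ 21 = 874.48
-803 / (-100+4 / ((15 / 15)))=803 / 96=8.36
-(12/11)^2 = -1.19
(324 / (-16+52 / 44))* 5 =-17820 / 163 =-109.33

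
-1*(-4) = 4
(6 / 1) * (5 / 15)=2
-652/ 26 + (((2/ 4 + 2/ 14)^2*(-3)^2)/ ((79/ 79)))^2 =-5614883/ 499408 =-11.24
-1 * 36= -36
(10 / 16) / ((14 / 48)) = 15 / 7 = 2.14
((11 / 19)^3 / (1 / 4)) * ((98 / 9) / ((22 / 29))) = 11.14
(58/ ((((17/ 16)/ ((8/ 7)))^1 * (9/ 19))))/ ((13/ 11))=1551616/ 13923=111.44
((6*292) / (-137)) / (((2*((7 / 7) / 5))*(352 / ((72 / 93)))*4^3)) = -3285 / 2989888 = -0.00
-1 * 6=-6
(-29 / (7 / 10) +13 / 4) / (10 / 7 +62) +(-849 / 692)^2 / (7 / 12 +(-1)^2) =352219013 / 1009924176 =0.35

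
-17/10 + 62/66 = -251/330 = -0.76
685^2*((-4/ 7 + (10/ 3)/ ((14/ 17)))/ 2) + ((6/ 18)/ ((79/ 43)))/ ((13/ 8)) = 35178272291/ 43134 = 815557.85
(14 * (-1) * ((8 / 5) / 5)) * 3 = -336 / 25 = -13.44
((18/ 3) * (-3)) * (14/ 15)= -16.80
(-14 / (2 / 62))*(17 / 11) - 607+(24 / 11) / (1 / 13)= -13743 / 11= -1249.36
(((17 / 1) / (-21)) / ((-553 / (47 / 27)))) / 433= 799 / 135767583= 0.00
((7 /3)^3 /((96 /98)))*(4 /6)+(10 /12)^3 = 4483 /486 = 9.22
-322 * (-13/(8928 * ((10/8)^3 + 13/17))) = 0.17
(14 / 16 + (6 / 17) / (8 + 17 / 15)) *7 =119161 / 18632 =6.40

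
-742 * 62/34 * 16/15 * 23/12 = -2116184/765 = -2766.25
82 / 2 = 41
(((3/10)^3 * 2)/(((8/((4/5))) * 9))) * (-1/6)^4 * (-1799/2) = -0.00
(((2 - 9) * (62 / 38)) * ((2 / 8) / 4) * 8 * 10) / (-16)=1085 / 304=3.57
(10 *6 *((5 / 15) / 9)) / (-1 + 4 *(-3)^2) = 0.06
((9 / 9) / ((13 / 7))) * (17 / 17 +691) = 4844 / 13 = 372.62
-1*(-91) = 91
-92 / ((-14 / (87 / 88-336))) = -678063 / 308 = -2201.50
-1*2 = -2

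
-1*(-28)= 28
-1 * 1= -1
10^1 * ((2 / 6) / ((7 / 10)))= 100 / 21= 4.76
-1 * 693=-693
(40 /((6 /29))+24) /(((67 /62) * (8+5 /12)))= 161696 /6767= 23.89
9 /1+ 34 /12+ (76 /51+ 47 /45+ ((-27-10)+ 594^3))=320664378893 /1530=209584561.37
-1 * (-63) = 63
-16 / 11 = -1.45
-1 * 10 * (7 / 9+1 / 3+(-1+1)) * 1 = -100 / 9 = -11.11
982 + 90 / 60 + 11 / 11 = 1969 / 2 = 984.50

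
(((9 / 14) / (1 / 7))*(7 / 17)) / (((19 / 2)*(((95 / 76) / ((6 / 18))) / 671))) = 56364 / 1615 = 34.90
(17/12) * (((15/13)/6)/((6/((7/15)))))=119/5616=0.02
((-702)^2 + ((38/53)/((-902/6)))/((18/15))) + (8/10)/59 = 3474950801127/7051385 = 492804.01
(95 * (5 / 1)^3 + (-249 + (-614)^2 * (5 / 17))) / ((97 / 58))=73251.71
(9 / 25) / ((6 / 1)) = 3 / 50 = 0.06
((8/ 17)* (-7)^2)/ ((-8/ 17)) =-49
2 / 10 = 1 / 5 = 0.20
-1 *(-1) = 1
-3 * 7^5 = -50421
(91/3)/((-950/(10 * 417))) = -12649/95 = -133.15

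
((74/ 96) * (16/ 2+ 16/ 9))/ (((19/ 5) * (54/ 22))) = 22385/ 27702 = 0.81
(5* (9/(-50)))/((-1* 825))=3/2750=0.00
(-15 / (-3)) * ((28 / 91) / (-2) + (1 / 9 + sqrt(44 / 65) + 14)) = 2 * sqrt(715) / 13 + 8165 / 117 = 73.90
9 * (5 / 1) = 45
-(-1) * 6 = 6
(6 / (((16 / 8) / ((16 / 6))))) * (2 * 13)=208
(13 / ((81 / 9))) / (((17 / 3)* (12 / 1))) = 13 / 612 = 0.02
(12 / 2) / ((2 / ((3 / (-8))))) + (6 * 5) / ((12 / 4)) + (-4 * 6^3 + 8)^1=-6777 / 8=-847.12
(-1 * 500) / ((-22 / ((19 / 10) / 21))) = 475 / 231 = 2.06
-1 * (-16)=16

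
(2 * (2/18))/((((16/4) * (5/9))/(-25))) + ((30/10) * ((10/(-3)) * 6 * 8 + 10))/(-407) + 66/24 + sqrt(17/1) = 2207/1628 + sqrt(17) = 5.48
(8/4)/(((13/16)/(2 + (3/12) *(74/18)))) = 872/117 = 7.45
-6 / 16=-3 / 8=-0.38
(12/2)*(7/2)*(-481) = -10101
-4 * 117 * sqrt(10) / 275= -468 * sqrt(10) / 275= -5.38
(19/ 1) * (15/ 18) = 95/ 6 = 15.83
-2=-2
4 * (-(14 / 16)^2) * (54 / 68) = -1323 / 544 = -2.43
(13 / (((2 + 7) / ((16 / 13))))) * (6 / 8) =4 / 3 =1.33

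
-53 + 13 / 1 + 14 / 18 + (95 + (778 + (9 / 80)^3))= 3842054561 / 4608000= 833.78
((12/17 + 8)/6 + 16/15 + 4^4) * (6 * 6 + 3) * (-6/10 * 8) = -20567664/425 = -48394.50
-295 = -295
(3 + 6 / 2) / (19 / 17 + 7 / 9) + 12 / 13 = 7707 / 1885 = 4.09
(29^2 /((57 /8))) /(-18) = -3364 /513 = -6.56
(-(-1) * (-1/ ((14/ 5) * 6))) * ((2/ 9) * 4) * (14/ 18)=-10/ 243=-0.04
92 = 92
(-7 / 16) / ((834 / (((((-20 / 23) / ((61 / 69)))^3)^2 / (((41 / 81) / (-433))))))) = 119318346000000 / 293614613483339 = 0.41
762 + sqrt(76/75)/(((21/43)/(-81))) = 762 - 774 *sqrt(57)/35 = 595.04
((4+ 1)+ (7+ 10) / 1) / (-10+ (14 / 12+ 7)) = -12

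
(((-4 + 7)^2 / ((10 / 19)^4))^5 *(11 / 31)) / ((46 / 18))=219745383926768497250586033461451 / 71300000000000000000000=3081982944.27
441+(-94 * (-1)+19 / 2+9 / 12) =2181 / 4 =545.25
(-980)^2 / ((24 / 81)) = 3241350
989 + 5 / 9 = 8906 / 9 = 989.56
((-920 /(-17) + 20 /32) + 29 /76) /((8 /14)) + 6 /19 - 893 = -8229697 /10336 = -796.22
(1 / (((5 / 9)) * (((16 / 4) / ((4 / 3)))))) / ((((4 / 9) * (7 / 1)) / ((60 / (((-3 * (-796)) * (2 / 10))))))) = 135 / 5572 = 0.02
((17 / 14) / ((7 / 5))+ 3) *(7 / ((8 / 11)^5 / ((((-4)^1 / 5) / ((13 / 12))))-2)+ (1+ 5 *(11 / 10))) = 713315521 / 53871874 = 13.24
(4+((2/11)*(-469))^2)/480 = 110041/7260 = 15.16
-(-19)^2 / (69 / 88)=-31768 / 69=-460.41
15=15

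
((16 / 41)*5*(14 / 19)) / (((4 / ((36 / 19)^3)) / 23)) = 300464640 / 5343161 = 56.23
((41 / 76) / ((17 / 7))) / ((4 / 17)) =287 / 304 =0.94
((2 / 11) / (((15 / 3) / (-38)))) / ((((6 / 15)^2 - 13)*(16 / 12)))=95 / 1177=0.08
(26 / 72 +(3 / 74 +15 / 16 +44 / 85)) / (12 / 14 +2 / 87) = 170704121 / 80914560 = 2.11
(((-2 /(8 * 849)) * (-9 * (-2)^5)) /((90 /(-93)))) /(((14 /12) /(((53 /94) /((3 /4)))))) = 26288 /465535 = 0.06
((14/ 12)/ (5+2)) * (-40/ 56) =-5/ 42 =-0.12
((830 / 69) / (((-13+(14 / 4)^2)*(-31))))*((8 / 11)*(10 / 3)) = 265600 / 211761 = 1.25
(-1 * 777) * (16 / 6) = -2072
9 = 9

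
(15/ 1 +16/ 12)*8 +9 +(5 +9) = 461/ 3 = 153.67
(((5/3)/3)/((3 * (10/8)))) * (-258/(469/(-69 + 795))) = -83248/1407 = -59.17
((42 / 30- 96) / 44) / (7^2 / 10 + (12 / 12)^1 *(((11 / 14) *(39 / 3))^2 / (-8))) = 0.26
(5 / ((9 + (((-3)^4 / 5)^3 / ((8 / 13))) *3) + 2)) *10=50000 / 20737199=0.00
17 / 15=1.13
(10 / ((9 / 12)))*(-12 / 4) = -40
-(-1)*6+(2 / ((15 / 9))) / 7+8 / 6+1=893 / 105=8.50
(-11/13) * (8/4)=-22/13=-1.69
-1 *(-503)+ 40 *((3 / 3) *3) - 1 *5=618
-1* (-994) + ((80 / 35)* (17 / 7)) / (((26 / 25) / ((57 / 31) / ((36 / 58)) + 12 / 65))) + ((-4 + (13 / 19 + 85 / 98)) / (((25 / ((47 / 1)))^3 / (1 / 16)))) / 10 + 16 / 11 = 814567119909322441 / 804788985000000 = 1012.15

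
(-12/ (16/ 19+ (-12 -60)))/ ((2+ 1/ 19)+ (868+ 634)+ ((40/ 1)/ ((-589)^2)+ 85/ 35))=138421479/ 1236542592844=0.00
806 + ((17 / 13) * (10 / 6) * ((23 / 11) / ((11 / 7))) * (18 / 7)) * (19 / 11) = 14169088 / 17303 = 818.88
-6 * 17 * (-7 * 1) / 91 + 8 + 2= 232 / 13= 17.85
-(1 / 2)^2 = -1 / 4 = -0.25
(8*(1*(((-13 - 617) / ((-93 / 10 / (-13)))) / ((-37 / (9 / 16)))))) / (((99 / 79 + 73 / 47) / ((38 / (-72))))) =-20.14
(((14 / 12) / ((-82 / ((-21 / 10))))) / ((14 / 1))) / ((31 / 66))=231 / 50840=0.00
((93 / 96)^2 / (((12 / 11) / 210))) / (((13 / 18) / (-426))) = -709261245 / 6656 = -106559.68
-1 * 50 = -50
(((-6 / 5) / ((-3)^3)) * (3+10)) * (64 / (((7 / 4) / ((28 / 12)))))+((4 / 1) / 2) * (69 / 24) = 29729 / 540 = 55.05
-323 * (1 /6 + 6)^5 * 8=-22398098111 /972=-23043310.81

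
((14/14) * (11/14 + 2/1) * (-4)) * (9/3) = -234/7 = -33.43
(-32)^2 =1024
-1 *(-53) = 53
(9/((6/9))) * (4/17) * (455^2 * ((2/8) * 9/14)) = 7186725/68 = 105687.13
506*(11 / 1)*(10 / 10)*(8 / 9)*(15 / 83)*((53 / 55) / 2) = 107272 / 249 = 430.81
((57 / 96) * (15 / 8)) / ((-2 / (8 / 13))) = -285 / 832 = -0.34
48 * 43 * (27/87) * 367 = 6817392/29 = 235082.48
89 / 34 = 2.62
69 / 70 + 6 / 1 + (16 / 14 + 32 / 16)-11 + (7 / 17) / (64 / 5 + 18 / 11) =-199107 / 236215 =-0.84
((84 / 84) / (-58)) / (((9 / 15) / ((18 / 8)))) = -15 / 232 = -0.06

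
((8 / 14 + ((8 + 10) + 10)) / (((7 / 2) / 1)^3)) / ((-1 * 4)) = -400 / 2401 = -0.17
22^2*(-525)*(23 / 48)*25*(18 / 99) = -1106875 / 2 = -553437.50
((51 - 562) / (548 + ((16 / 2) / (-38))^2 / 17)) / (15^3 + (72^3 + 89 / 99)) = -0.00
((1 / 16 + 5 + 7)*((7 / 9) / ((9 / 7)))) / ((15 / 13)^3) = 20777029 / 4374000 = 4.75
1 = 1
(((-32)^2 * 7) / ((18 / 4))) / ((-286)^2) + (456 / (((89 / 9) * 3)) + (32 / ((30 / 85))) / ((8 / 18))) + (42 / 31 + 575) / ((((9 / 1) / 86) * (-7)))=-2016685719262 / 3554383833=-567.38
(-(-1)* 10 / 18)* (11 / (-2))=-55 / 18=-3.06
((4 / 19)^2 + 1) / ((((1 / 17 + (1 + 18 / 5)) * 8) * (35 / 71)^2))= 0.12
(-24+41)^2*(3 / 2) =867 / 2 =433.50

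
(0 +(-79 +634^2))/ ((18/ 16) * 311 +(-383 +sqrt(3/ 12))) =-357224/ 29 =-12318.07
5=5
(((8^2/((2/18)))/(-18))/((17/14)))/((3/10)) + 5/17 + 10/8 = -17605/204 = -86.30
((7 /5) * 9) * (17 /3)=71.40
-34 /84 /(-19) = 17 /798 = 0.02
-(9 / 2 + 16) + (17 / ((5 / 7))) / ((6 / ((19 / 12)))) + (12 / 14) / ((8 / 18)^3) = -44917 / 10080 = -4.46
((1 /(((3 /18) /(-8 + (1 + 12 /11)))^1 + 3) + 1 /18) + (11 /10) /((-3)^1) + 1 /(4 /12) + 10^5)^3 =1000090764321986.91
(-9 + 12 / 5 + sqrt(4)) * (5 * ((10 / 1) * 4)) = -920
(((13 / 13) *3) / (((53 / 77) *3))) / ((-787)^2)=0.00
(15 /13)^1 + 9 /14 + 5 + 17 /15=21649 /2730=7.93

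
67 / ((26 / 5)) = 335 / 26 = 12.88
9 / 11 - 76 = -827 / 11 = -75.18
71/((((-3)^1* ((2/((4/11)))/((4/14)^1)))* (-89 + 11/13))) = 1846/132363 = 0.01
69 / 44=1.57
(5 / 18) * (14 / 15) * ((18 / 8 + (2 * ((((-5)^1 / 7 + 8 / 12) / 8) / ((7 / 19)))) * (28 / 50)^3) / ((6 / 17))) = 50076509 / 30375000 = 1.65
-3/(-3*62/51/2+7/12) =612/253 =2.42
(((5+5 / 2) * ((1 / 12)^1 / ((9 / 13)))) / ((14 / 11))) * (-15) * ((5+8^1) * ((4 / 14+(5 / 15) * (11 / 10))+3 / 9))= -213785 / 1568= -136.34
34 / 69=0.49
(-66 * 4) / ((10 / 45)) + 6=-1182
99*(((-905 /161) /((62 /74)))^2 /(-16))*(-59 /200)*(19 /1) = 4977386953011 /3188490368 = 1561.05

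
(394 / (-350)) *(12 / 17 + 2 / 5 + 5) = -102243 / 14875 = -6.87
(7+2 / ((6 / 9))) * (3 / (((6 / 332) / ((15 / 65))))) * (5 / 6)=4150 / 13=319.23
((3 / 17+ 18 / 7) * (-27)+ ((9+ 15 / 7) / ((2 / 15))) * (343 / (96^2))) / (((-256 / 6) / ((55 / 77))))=129928215 / 109182976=1.19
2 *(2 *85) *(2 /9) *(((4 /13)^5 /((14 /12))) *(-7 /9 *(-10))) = 13926400 /10024911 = 1.39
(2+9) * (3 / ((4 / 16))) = 132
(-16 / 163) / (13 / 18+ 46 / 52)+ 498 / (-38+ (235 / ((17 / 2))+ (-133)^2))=-25264430 / 767471319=-0.03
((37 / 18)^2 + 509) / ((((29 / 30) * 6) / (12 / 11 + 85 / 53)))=1306168675 / 5477868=238.44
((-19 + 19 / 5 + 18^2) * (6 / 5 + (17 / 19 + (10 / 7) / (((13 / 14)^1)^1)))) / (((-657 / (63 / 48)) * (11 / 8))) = -24247748 / 14875575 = -1.63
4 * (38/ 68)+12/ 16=203/ 68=2.99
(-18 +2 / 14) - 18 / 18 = -132 / 7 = -18.86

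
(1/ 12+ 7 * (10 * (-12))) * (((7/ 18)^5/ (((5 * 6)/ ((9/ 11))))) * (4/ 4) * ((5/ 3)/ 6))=-169397753/ 2993075712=-0.06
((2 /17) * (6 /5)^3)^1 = 432 /2125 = 0.20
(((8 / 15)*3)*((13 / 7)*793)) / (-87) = -27.08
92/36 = 23/9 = 2.56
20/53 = 0.38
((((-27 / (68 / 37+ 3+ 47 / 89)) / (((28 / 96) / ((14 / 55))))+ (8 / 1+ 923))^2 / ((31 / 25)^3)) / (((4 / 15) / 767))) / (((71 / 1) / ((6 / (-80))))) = -3887465651457889325175 / 2841249474656032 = -1368223.98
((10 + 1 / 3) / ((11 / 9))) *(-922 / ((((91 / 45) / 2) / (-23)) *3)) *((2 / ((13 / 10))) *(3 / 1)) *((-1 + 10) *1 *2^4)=511183353600 / 13013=39282513.92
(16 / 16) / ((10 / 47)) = 47 / 10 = 4.70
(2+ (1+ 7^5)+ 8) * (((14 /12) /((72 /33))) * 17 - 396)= -156169145 /24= -6507047.71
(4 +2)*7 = 42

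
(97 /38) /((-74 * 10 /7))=-679 /28120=-0.02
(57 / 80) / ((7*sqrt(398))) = 57*sqrt(398) / 222880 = 0.01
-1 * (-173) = 173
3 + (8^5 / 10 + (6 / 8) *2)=32813 / 10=3281.30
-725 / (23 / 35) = -25375 / 23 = -1103.26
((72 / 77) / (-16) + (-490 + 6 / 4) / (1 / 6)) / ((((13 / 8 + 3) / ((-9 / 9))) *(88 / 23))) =10381809 / 62678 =165.64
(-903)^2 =815409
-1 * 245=-245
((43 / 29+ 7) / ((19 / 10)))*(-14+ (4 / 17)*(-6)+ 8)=-309960 / 9367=-33.09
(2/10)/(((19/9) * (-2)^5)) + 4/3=12133/9120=1.33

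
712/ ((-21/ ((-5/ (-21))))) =-3560/ 441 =-8.07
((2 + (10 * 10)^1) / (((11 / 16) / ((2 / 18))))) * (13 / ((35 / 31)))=219232 / 1155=189.81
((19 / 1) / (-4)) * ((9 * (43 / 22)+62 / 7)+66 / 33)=-135.13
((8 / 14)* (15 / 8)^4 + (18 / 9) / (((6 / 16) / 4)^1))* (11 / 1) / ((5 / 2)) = 6716897 / 53760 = 124.94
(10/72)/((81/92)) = 115/729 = 0.16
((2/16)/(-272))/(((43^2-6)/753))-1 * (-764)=3063920399/4010368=764.00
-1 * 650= -650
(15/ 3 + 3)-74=-66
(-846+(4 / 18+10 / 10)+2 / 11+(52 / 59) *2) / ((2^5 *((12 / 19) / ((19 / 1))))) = -1777199029 / 2242944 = -792.35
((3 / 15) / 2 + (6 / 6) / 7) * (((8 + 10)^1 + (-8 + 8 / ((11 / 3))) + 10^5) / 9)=1335877 / 495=2698.74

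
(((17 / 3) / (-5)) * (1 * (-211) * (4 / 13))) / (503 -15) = 3587 / 23790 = 0.15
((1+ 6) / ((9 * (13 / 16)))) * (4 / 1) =448 / 117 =3.83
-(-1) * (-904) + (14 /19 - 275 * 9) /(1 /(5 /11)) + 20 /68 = -7206802 /3553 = -2028.37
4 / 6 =2 / 3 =0.67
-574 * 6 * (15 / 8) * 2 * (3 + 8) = -142065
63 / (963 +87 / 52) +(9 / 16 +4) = 1238105 / 267536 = 4.63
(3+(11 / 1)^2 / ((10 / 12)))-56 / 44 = 8081 / 55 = 146.93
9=9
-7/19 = -0.37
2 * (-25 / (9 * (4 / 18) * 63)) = -25 / 63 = -0.40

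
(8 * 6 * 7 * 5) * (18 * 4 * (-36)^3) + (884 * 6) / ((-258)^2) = -31304548638278 / 5547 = -5643509759.92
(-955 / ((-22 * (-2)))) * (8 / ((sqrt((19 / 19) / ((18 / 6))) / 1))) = -1910 * sqrt(3) / 11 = -300.75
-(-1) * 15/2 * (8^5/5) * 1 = 49152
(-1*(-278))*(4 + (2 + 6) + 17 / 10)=19043 / 5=3808.60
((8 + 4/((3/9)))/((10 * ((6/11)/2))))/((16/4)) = 11/6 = 1.83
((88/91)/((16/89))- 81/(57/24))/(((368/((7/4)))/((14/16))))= -695345/5817344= -0.12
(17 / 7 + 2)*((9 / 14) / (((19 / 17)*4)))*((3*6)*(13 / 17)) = 8.77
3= 3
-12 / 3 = -4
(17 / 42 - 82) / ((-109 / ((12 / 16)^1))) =3427 / 6104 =0.56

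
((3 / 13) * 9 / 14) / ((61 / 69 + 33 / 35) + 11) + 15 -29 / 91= 82835749 / 5637814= 14.69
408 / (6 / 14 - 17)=-714 / 29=-24.62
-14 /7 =-2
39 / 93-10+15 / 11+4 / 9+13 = 16043 / 3069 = 5.23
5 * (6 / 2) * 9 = 135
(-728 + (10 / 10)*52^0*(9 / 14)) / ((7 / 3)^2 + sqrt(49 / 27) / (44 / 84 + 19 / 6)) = -2201819175 / 16407062 + 42615855*sqrt(3) / 8203531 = -125.20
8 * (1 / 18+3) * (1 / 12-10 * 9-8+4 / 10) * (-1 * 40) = 2574440 / 27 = 95349.63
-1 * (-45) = 45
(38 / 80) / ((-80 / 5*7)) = -19 / 4480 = -0.00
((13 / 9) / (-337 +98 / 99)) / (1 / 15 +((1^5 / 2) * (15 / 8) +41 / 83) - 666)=569712 / 88064942681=0.00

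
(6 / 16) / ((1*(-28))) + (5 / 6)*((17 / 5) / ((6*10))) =341 / 10080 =0.03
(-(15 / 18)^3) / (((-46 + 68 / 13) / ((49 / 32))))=15925 / 732672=0.02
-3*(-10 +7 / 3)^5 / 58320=6436343 / 4723920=1.36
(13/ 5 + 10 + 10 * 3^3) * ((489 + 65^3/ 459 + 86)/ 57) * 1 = 16910470/ 2907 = 5817.16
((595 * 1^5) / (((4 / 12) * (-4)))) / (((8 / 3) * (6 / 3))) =-83.67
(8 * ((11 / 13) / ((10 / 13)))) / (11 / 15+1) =5.08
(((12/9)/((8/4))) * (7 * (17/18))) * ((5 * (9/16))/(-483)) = -85/3312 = -0.03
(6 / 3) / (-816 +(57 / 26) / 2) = -0.00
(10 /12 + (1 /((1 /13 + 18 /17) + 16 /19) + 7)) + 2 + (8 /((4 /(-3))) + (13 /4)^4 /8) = 932995331 /51025920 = 18.28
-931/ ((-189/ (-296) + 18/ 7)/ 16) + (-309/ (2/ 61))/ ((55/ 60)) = -1091697826/ 73161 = -14921.85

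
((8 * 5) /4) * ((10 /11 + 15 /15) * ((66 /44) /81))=35 /99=0.35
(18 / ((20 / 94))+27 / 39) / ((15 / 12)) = 22176 / 325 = 68.23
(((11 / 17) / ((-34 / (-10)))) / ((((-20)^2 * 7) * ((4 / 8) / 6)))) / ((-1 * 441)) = -11 / 5947620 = -0.00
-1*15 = -15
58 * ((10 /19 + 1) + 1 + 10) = 13804 /19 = 726.53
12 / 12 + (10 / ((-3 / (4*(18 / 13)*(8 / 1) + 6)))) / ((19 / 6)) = -12833 / 247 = -51.96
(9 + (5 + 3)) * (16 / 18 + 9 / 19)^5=11674237558681 / 146211169851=79.85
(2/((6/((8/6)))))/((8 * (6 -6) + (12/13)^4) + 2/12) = 228488/458931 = 0.50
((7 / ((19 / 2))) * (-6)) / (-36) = 7 / 57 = 0.12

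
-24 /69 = -8 /23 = -0.35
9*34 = 306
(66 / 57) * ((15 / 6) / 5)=11 / 19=0.58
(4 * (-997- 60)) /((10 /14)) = -29596 /5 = -5919.20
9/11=0.82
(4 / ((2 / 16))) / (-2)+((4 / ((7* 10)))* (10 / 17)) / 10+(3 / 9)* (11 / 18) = -15.79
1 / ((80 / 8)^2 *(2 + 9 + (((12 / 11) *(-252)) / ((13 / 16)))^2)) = 20449 / 234123639500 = 0.00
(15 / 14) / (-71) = -15 / 994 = -0.02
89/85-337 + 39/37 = -1053257/3145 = -334.90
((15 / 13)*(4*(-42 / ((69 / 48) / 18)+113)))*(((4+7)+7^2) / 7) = -34189200 / 2093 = -16335.02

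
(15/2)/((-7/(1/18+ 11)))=-995/84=-11.85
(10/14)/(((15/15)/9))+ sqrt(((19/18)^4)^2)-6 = 1227175/734832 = 1.67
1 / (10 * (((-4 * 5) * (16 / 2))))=-1 / 1600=-0.00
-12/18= -2/3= -0.67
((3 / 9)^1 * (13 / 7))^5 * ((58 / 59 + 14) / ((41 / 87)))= 9518467348 / 3293146773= 2.89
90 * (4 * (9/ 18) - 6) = -360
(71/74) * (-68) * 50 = -120700/37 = -3262.16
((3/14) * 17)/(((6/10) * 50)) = 17/140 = 0.12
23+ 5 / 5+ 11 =35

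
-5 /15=-0.33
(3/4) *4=3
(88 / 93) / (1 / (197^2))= 36722.49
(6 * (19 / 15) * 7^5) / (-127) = -638666 / 635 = -1005.77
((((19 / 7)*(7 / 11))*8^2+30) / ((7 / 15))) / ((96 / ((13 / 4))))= 50245 / 4928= 10.20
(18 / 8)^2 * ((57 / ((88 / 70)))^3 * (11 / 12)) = 214384046625 / 495616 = 432560.79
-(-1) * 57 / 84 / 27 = 19 / 756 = 0.03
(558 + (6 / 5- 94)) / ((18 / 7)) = 8141 / 45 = 180.91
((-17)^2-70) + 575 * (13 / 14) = 10541 / 14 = 752.93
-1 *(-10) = 10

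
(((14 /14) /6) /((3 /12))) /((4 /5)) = 5 /6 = 0.83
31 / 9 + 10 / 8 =169 / 36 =4.69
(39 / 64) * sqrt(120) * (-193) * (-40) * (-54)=-1016145 * sqrt(30) / 2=-2782827.69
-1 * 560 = -560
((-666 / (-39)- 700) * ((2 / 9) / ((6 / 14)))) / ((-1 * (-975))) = -124292 / 342225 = -0.36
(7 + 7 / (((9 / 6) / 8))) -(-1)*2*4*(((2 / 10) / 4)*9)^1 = 719 / 15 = 47.93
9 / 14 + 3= 51 / 14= 3.64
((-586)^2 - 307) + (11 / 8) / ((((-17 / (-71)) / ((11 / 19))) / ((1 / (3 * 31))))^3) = 343089.00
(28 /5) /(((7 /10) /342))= 2736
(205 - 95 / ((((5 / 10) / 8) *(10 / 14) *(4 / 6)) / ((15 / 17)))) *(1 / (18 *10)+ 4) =-6401759 / 612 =-10460.39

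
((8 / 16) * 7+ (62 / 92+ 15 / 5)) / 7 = 165 / 161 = 1.02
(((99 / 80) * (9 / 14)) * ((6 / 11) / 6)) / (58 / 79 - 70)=-0.00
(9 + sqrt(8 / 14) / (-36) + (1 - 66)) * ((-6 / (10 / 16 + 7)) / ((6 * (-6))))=-1.22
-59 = -59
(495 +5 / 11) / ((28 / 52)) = 70850 / 77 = 920.13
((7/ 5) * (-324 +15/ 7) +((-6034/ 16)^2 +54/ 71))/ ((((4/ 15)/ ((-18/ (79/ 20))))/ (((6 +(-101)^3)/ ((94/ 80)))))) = 2240105781938637375/ 1054492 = 2124345923855.88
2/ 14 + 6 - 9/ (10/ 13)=-5.56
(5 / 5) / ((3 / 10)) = 10 / 3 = 3.33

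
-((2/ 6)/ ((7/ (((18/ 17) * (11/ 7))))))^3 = -287496/ 578009537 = -0.00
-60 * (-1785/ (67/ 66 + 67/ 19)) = 1580040/ 67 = 23582.69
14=14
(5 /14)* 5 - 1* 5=-45 /14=-3.21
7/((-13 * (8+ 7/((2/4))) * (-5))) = 7/1430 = 0.00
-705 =-705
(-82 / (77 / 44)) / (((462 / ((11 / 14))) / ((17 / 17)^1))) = -82 / 1029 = -0.08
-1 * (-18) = 18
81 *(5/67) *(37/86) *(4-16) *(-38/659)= 3416580/1898579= 1.80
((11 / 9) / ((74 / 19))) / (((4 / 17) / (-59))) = -209627 / 2664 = -78.69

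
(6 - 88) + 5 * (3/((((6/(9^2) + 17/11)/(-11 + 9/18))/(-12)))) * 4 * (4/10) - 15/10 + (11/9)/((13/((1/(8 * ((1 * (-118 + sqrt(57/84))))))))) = 1783.71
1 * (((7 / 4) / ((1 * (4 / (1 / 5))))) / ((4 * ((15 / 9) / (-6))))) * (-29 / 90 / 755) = 203 / 6040000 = 0.00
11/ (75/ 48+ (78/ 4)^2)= 176/ 6109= 0.03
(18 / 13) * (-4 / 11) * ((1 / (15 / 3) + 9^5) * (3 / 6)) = -10628856 / 715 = -14865.53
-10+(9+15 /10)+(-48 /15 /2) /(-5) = 41 /50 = 0.82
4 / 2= 2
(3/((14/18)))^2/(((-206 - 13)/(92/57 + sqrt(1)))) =-12069/67963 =-0.18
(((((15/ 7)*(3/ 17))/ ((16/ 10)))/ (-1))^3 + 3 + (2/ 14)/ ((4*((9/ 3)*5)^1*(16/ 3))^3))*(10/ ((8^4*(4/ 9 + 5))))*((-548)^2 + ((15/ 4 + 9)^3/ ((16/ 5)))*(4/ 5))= 4572450239158094515227/ 11348717980302180352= 402.90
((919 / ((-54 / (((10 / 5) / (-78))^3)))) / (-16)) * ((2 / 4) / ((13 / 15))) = -4595 / 444180672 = -0.00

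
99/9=11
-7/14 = -1/2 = -0.50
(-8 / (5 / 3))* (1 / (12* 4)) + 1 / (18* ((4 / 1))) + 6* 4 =8609 / 360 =23.91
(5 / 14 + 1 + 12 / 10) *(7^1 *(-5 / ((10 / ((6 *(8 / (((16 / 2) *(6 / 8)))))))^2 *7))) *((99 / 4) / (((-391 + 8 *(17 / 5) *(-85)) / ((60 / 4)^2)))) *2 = 212652 / 6307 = 33.72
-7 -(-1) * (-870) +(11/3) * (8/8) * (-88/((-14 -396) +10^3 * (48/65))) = -877.98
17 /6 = 2.83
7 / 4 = 1.75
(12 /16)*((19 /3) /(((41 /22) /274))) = 28633 /41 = 698.37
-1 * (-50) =50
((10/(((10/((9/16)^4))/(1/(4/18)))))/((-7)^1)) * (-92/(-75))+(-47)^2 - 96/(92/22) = 288309485293/131891200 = 2185.96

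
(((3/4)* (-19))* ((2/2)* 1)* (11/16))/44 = -57/256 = -0.22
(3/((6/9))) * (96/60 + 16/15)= 12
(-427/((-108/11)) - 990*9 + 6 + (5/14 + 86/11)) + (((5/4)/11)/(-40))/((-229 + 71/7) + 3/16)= -1802929673773/203667156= -8852.33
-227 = -227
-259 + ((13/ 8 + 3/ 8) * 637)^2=1622817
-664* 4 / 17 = -2656 / 17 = -156.24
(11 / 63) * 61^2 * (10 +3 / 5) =2169343 / 315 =6886.80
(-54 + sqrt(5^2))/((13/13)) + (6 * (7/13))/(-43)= -27433/559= -49.08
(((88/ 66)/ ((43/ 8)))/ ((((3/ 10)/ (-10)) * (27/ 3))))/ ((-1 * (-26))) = -1600/ 45279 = -0.04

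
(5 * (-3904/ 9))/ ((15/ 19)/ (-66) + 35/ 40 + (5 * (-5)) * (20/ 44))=32637440/ 158013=206.55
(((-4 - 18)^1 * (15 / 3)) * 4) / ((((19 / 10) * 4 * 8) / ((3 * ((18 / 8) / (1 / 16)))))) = -14850 / 19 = -781.58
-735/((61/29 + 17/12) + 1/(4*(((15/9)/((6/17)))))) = -21741300/105691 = -205.71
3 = 3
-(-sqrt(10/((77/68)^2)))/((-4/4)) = -2.79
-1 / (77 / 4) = -0.05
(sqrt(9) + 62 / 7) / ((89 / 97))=8051 / 623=12.92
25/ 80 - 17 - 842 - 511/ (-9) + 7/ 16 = -28853/ 36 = -801.47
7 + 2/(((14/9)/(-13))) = -68/7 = -9.71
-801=-801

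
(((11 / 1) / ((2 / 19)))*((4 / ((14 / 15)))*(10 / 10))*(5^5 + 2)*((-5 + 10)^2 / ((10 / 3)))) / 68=147047175 / 952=154461.32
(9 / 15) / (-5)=-3 / 25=-0.12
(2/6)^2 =1/9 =0.11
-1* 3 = -3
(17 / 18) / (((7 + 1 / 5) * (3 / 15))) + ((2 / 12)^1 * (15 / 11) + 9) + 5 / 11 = 73687 / 7128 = 10.34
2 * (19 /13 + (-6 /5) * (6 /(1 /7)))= -6362 /65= -97.88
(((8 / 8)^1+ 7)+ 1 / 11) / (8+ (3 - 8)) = 89 / 33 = 2.70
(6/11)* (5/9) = 10/33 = 0.30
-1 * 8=-8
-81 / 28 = -2.89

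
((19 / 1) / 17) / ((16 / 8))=19 / 34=0.56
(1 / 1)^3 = 1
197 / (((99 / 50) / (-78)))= -256100 / 33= -7760.61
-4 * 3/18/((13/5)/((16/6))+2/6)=-80/157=-0.51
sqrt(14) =3.74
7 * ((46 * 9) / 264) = 483 / 44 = 10.98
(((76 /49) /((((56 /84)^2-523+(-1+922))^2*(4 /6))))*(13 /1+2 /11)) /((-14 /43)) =-28786995 /48518501108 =-0.00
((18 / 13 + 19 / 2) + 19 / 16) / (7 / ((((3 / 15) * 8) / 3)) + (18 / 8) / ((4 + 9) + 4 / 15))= 166563 / 183430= 0.91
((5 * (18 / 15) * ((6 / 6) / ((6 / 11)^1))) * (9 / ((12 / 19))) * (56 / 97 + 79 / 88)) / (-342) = -4197 / 6208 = -0.68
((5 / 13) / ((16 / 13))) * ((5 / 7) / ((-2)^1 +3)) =0.22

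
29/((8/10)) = 145/4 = 36.25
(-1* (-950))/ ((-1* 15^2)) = -38/ 9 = -4.22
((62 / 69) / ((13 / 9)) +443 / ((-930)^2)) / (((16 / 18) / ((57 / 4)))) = 9177219849 / 919484800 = 9.98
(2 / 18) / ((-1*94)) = -1 / 846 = -0.00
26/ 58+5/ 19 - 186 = -102094/ 551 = -185.29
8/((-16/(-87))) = 87/2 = 43.50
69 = 69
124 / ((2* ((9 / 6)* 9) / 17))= 2108 / 27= 78.07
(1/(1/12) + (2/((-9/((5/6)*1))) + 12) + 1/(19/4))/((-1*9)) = -12325/4617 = -2.67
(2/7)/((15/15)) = 2/7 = 0.29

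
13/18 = 0.72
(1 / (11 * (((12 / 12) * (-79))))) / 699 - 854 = -518746075 / 607431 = -854.00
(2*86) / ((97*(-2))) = -86 / 97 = -0.89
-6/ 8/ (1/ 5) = -15/ 4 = -3.75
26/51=0.51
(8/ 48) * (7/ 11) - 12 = -785/ 66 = -11.89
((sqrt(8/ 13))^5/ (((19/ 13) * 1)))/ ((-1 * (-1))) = 128 * sqrt(26)/ 3211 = 0.20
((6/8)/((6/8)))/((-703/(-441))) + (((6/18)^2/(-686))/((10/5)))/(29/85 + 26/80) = 616579741/983082933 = 0.63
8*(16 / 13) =128 / 13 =9.85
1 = 1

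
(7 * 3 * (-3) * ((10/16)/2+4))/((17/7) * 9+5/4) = -11.76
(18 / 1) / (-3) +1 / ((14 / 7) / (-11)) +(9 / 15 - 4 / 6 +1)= -317 / 30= -10.57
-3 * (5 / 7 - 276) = 825.86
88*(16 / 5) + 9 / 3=284.60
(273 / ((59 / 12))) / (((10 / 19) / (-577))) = -17957394 / 295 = -60872.52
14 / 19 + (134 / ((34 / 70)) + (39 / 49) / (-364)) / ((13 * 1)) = 126502919 / 5761028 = 21.96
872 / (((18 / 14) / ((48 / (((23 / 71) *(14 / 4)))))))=1981184 / 69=28712.81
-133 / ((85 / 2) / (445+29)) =-126084 / 85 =-1483.34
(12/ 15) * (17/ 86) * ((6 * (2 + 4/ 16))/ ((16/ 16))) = 2.13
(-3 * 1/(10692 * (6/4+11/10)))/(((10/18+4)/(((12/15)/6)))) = -1/316602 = -0.00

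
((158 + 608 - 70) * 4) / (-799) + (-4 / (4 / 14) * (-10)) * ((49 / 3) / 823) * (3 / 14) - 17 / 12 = -33975473 / 7890924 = -4.31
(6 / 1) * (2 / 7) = 12 / 7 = 1.71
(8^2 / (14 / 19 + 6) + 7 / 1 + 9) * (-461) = -23511 / 2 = -11755.50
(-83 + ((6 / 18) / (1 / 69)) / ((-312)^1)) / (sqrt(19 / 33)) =-25919 *sqrt(627) / 5928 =-109.48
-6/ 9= -2/ 3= -0.67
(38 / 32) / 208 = 19 / 3328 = 0.01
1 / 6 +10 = 61 / 6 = 10.17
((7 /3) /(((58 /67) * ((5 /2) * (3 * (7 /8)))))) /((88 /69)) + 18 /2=44606 /4785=9.32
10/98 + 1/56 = 47/392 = 0.12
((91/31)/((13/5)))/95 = 7/589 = 0.01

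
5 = 5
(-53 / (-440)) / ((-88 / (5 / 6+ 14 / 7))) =-901 / 232320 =-0.00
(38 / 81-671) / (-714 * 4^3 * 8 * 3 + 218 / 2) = 54313 / 88824195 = 0.00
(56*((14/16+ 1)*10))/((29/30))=31500/29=1086.21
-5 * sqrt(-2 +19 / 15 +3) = -sqrt(510) / 3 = -7.53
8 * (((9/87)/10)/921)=4/44515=0.00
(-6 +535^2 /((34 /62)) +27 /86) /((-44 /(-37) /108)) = 762304469463 /16082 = 47401098.71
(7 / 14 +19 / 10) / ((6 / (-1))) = -0.40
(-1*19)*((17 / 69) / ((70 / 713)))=-10013 / 210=-47.68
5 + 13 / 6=43 / 6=7.17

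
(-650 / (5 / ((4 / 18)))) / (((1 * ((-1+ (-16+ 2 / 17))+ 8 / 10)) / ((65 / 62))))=718250 / 381393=1.88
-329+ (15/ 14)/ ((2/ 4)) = -2288/ 7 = -326.86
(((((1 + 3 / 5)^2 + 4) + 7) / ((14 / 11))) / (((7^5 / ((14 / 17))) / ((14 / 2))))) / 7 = 3729 / 7142975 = 0.00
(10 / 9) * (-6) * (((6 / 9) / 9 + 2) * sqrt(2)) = -1120 * sqrt(2) / 81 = -19.55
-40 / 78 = -20 / 39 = -0.51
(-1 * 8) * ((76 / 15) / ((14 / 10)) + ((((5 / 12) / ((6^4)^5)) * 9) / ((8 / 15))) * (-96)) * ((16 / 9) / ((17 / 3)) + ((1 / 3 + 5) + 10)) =-65178923301860099 / 143876605280256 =-453.02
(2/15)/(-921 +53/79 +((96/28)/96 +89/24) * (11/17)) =-0.00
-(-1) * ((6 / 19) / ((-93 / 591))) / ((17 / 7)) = -8274 / 10013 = -0.83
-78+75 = -3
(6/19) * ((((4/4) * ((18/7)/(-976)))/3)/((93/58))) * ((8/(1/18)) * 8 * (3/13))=-150336/3269539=-0.05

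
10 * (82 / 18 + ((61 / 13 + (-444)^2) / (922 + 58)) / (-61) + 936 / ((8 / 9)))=7373753059 / 699426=10542.58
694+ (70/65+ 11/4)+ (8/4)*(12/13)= 36383/52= 699.67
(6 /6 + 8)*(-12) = -108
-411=-411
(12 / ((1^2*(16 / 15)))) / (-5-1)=-15 / 8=-1.88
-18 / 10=-9 / 5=-1.80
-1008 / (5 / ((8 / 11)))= -8064 / 55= -146.62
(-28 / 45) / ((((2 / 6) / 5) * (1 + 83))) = -1 / 9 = -0.11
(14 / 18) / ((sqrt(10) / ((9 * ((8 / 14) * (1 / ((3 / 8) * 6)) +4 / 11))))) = 214 * sqrt(10) / 495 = 1.37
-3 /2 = -1.50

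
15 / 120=0.12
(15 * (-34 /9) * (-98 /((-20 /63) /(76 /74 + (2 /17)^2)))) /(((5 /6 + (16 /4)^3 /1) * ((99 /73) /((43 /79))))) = -23966830020 /212627789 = -112.72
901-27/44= 39617/44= 900.39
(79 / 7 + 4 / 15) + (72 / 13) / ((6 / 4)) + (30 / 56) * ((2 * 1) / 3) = 42593 / 2730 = 15.60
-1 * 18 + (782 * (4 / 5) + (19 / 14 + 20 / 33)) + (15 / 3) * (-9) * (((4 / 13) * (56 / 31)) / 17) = 9623546641 / 15825810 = 608.09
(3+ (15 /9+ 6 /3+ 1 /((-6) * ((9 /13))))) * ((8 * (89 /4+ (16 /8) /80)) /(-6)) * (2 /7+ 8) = -1581.33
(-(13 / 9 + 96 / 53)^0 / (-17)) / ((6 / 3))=0.03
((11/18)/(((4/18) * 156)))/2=11/1248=0.01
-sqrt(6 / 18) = -sqrt(3) / 3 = -0.58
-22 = -22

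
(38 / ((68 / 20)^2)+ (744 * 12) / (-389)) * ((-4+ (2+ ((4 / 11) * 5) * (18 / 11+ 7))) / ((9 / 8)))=-29321955488 / 122426469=-239.51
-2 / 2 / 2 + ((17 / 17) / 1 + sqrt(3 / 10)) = 1 / 2 + sqrt(30) / 10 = 1.05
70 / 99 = 0.71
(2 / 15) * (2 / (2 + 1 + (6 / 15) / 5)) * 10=200 / 231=0.87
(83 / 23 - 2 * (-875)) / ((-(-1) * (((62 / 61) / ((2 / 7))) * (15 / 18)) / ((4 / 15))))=157.74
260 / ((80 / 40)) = 130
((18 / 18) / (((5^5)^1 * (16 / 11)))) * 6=33 / 25000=0.00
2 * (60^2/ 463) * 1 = 7200/ 463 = 15.55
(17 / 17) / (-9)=-1 / 9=-0.11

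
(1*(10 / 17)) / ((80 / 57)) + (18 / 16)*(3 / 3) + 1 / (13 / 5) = 1705 / 884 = 1.93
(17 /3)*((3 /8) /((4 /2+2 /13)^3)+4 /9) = 12950311 /4741632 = 2.73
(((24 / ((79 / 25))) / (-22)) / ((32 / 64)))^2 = 360000 / 755161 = 0.48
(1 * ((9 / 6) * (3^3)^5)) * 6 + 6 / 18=387420490 / 3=129140163.33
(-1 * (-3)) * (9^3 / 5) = 2187 / 5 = 437.40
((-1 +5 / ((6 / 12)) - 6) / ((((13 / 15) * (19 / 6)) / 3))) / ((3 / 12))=3240 / 247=13.12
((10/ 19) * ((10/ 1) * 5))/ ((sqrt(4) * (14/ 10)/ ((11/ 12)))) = 6875/ 798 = 8.62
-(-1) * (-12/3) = -4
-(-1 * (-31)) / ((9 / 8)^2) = -1984 / 81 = -24.49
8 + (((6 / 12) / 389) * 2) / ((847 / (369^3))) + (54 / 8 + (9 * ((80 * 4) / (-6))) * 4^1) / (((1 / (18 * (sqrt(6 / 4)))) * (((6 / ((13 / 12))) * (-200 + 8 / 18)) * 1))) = 895401 * sqrt(6) / 57472 + 52879273 / 329483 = 198.65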